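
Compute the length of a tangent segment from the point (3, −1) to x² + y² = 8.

√2

Centre (0, 0), r² = 8. |PO|² = (3)² + (−1)² = 10.
Power of the point: PT² = |PO|² − r² = 2, so PT = √2.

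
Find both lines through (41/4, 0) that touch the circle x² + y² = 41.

Let a tangent through (41/4, 0) have slope m. Its distance from (0, 0) must equal √41:
(−41/4m − (0))² = 41(m² + 1)
25m² − 16 = 0, so m = −4/5 or m = 4/5.
Through (41/4, 0) these give 4x + 5y = 41 and 4x − 5y = 41.

4x + 5y = 41 and 4x − 5y = 41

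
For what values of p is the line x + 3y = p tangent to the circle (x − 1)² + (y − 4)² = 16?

p = 13 ± 4√10

The line touches the circle iff its distance from (1, 4) is 4:
|1·1 + 3·4 − p| / √10 = 4
|p − (13)| = 4√10.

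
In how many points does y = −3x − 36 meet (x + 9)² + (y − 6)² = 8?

0

Centre (−9, 6), r² = 8. Distance² from centre to line = (15)²/10 = 45/2.
Since d² > r², the line lies outside the circle.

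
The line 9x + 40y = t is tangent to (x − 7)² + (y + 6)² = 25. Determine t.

t = −382 or t = 28

The line touches the circle iff its distance from (7, −6) is 5:
|9·7 + 40·(−6) − t| / √1681 = 5
|t − (−177)| = 5·41, so t = 28 or t = −382.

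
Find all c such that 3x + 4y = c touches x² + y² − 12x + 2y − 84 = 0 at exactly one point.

For a tangent, require d(centre, line) = r = 11.
|3·6 + 4·(−1) − c| / √25 = 11
|c − (14)| = 11·5, so c = 69 or c = −41.

c = −41 or c = 69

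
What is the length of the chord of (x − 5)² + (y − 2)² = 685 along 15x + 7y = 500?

√274

The distance from (5, 2) to the line is 411/√274, and r² = 685.
Chord = 2√(r² − d²) = 2·√(137/2) = √274.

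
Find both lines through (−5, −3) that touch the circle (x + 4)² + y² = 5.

A line y − (−3) = m(x − (−5)) is tangent when its distance from (−4, 0) is √5:
[m·(1) − (3)]² = 5(m² + 1)
2m² + 3m − 2 = 0, so m = −2 or m = 1/2.
With m = −2: 2x + y = −13. With m = 1/2: x − 2y = 1.

2x + y = −13 and x − 2y = 1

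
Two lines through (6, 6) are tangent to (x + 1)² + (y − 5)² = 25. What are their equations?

Write the tangent as mx − y + (6 − m·(6)) = 0 and set its distance from the centre to 5:
(−7m − (−1))² = 25(m² + 1)
12m² − 7m − 12 = 0, so m = 4/3 or m = −3/4.
With m = 4/3: 4x − 3y = 6. With m = −3/4: 3x + 4y = 42.

4x − 3y = 6 and 3x + 4y = 42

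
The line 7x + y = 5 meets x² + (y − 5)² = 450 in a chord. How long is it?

30√2

Centre (0, 5), r² = 450. Perpendicular distance d from centre to line = |0| / √50 = 0/√50.
Chord = 2√(r² − d²) = 2·√(450) = 30√2.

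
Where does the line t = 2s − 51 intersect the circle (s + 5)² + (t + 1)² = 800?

Express t = 2s − 51 and substitute into the circle:
5s² − 190s + 1725 = 0  ⟹  s² − 38s + 345 = 0
s = 23 or s = 15, giving (23, −5) and (15, −21).

(15, −21) and (23, −5)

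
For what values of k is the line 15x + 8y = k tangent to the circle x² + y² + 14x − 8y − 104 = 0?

k = −294 or k = 148

For a tangent, require d(centre, line) = r = 13.
|15·(−7) + 8·4 − k| / √289 = 13
|k − (−73)| = 13·17, so k = 148 or k = −294.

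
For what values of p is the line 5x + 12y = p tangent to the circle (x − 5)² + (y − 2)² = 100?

For a tangent, require d(centre, line) = r = 10.
|5·5 + 12·2 − p| / √169 = 10
|p − (49)| = 10·13, so p = 179 or p = −81.

p = −81 or p = 179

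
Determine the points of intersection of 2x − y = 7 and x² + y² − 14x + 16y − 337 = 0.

(−8, −23) and (10, 13)

Express y = 2x − 7 and substitute into the circle:
5x² − 10x − 400 = 0  ⟹  x² − 2x − 80 = 0
x = 10 or x = −8, giving (10, 13) and (−8, −23).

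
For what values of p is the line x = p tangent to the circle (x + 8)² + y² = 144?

For a tangent, require d(centre, line) = r = 12.
|1·(−8) + 0·0 − p| / √1 = 12
|p − (−8)| = 12, so p = 4 or p = −20.

p = −20 or p = 4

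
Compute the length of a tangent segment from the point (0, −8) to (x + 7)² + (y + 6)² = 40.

The centre is (−7, −6) and r = 2√10. The square of the distance from P to the centre is 49 + 4 = 53.
By the tangent–radius right angle, tangent length = √(|PO|² − r²) = √13.

√13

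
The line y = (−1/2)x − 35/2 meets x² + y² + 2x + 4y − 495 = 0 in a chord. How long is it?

Express y = (−35 − x)/2 and substitute into the circle:
5x² + 70x − 1035 = 0  ⟹  x² + 14x − 207 = 0
x = 9 or x = −23, giving (9, −22) and (−23, −6).
|(9, −22) − (−23, −6)| = √((32)² + (−16)²) = 16√5.

16√5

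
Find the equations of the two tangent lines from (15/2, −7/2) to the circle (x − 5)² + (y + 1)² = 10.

3x − y = 26 and x − 3y = 18

Let a tangent through (15/2, −7/2) have slope m. Its distance from (5, −1) must equal √10:
(−5/2m − (5/2))² = 10(m² + 1)
3m² − 10m + 3 = 0, so m = 3 or m = 1/3.
Through (15/2, −7/2) these give 3x − y = 26 and x − 3y = 18.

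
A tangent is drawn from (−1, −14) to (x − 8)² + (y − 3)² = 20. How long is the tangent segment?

5√14

With centre O = (8, 3), |OP|² = 370 and r² = 20.
By the tangent–radius right angle, tangent length = √(|PO|² − r²) = √350 = 5√14.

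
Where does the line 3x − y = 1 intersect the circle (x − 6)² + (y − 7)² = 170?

Substitute y = 3x − 1:
10x² − 60x − 70 = 0  ⟹  x² − 6x − 7 = 0
x = 7 or x = −1, giving (7, 20) and (−1, −4).

(−1, −4) and (7, 20)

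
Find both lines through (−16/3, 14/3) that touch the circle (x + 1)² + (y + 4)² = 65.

Write the tangent as mx − y + (14/3 − m·(−16/3)) = 0 and set its distance from the centre to √65:
[m·(13/3) − (−26/3)]² = 65(m² + 1)
32m² − 52m − 7 = 0, so m = 7/4 or m = −1/8.
Through (−16/3, 14/3) these give 7x − 4y = −56 and x + 8y = 32.

7x − 4y = −56 and x + 8y = 32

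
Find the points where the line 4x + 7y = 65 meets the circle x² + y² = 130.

(−3, 11) and (11, 3)

Substitute y = (65 − 4x)/7:
65x² − 520x − 2145 = 0  ⟹  x² − 8x − 33 = 0
x = 11 or x = −3, giving (11, 3) and (−3, 11).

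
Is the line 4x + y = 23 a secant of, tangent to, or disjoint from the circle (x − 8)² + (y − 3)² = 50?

Substituting the line into the circle gives 17x² − 176x + 414 = 0.
Δ = 30976 − 28152 = 2824.
Two real roots: the line is a secant.

secant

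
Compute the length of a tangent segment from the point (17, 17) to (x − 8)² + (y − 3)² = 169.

The centre is (8, 3) and r = 13. The square of the distance from P to the centre is 81 + 196 = 277.
By the tangent–radius right angle, tangent length = √(|PO|² − r²) = √108 = 6√3.

6√3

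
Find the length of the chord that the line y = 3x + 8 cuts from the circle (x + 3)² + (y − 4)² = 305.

11√10

Centre (−3, 4), r² = 305. Perpendicular distance d from centre to line = |−5| / √10 = 5/√10.
Chord = 2√(r² − d²) = 2·√(605/2) = 11√10.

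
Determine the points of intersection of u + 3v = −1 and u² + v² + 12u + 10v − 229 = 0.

(−19, 6) and (11, −4)

From the line, v = (−1 − u)/3. Substituting:
10u² + 80u − 2090 = 0  ⟹  u² + 8u − 209 = 0
u = 11 or u = −19, giving (11, −4) and (−19, 6).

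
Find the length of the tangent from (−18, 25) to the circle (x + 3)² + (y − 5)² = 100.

With centre O = (−3, 5), |OP|² = 625 and r² = 100.
By the tangent–radius right angle, tangent length = √(|PO|² − r²) = √525 = 5√21.

5√21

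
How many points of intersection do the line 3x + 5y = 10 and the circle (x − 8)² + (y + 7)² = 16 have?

Substituting the line into the circle gives 34x² − 670x + 3225 = 0.
Δ = 448900 − 438600 = 10300.
Two real roots: the line is a secant.

2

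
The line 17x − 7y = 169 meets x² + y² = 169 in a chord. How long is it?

13√2

The distance from (0, 0) to the line is 169/√338, and r² = 169.
Chord = 2√(r² − d²) = 2·√(169/2) = 13√2.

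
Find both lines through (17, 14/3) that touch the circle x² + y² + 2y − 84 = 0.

7x − 6y = 91 and 2x + 9y = 76

A line y − (14/3) = m(x − (17)) is tangent when its distance from (0, −1) is √85:
(−17m − (−17/3))² = 85(m² + 1)
54m² − 51m − 14 = 0, so m = 7/6 or m = −2/9.
With m = 7/6: 7x − 6y = 91. With m = −2/9: 2x + 9y = 76.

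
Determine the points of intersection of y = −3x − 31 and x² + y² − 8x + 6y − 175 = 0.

(−10, −1) and (−6, −13)

Express y = −3x − 31 and substitute into the circle:
10x² + 160x + 600 = 0  ⟹  x² + 16x + 60 = 0
x = −6 or x = −10, giving (−6, −13) and (−10, −1).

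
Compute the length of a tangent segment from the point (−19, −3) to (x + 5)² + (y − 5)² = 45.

√215

With centre O = (−5, 5), |OP|² = 260 and r² = 45.
Power of the point: PT² = |PO|² − r² = 215, so PT = √215.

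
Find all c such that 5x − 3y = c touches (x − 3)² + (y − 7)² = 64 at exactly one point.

c = −6 ± 8√34

The line touches the circle iff its distance from (3, 7) is 8:
|5·3 − 3·7 − c| / √34 = 8
|c − (−6)| = 8√34.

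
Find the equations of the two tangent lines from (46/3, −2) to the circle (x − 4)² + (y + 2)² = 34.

A line y − (−2) = m(x − (46/3)) is tangent when its distance from (4, −2) is √34:
[m·(−34/3) − (0)]² = 34(m² + 1)
25m² − 9 = 0, so m = 3/5 or m = −3/5.
Through (46/3, −2) these give 3x − 5y = 56 and 3x + 5y = 36.

3x − 5y = 56 and 3x + 5y = 36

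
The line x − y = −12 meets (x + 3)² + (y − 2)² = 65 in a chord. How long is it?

9√2

The distance from (−3, 2) to the line is 7/√2, and r² = 65.
Half the chord is √(r² − d²) = √(81/2), so the full chord is 9√2.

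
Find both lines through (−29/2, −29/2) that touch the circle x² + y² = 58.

Let a tangent through (−29/2, −29/2) have slope m. Its distance from (0, 0) must equal √58:
[m·(29/2) − (29/2)]² = 58(m² + 1)
21m² − 58m + 21 = 0, so m = 7/3 or m = 3/7.
With m = 7/3: 7x − 3y = −58. With m = 3/7: 3x − 7y = 58.

7x − 3y = −58 and 3x − 7y = 58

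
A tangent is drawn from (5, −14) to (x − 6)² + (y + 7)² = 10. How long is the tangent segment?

With centre O = (6, −7), |OP|² = 50 and r² = 10.
By the tangent–radius right angle, tangent length = √(|PO|² − r²) = √40 = 2√10.

2√10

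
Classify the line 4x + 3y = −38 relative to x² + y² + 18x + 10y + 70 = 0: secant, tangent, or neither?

Centre (−9, −5), r² = 36. Distance² from centre to line = (−13)²/25 = 169/25.
Since d² < r², the line cuts the circle twice.

secant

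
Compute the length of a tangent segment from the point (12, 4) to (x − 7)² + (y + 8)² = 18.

With centre O = (7, −8), |OP|² = 169 and r² = 18.
By the tangent–radius right angle, tangent length = √(|PO|² − r²) = √151.

√151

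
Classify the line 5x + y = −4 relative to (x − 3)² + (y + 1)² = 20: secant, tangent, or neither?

Centre (3, −1), r² = 20. Distance² from centre to line = (18)²/26 = 162/13.
Since d² < r², the line cuts the circle twice.

secant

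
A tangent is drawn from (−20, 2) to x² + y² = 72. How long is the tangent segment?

2√83

With centre O = (0, 0), |OP|² = 404 and r² = 72.
The tangent meets the radius at right angles, so tangent² = |PO|² − r² = 404 − 72 = 332.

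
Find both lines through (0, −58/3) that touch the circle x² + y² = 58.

Let a tangent through (0, −58/3) have slope m. Its distance from (0, 0) must equal √58:
[m·(0) − (58/3)]² = 58(m² + 1)
9m² − 49 = 0, so m = −7/3 or m = 7/3.
Through (0, −58/3) these give 7x + 3y = −58 and 7x − 3y = 58.

7x + 3y = −58 and 7x − 3y = 58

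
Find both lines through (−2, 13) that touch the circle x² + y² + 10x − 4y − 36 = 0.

Write the tangent as mx − y + (13 − m·(−2)) = 0 and set its distance from the centre to √65:
(−3m − (−11))² = 65(m² + 1)
28m² + 33m − 28 = 0, so m = −7/4 or m = 4/7.
With m = −7/4: 7x + 4y = 38. With m = 4/7: 4x − 7y = −99.

7x + 4y = 38 and 4x − 7y = −99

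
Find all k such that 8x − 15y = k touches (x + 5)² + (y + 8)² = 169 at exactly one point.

The line touches the circle iff its distance from (−5, −8) is 13:
|8·(−5) − 15·(−8) − k| / √289 = 13
|k − (80)| = 13·17, so k = 301 or k = −141.

k = −141 or k = 301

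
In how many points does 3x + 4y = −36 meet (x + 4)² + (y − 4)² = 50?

Substituting the line into the circle gives 25x² + 440x + 2160 = 0.
Discriminant = (440)² − 4·25·(2160) = −22400 < 0.
No real roots: the line does not meet the circle.

0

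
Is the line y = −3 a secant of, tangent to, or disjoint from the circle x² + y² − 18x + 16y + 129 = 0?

Substituting the line into the circle gives x² − 18x + 90 = 0.
Δ = 324 − 360 = −36.
No real roots: the line does not meet the circle.

disjoint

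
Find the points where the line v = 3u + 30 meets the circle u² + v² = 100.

From the line, v = 3u + 30. Substituting:
10u² + 180u + 800 = 0  ⟹  u² + 18u + 80 = 0
u = −8 or u = −10, giving (−8, 6) and (−10, 0).

(−10, 0) and (−8, 6)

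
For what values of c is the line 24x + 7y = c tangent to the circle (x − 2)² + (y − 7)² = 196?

Tangency holds when the distance from the centre (2, 7) to the line equals the radius 14:
|24·2 + 7·7 − c| / √625 = 14
|c − (97)| = 14·25, so c = 447 or c = −253.

c = −253 or c = 447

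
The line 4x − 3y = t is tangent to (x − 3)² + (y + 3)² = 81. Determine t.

Tangency holds when the distance from the centre (3, −3) to the line equals the radius 9:
|4·3 − 3·(−3) − t| / √25 = 9
|t − (21)| = 9·5, so t = 66 or t = −24.

t = −24 or t = 66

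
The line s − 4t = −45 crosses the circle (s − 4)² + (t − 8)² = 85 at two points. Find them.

From the line, t = (45 + s)/4. Substituting:
17s² − 102s − 935 = 0  ⟹  s² − 6s − 55 = 0
s = 11 or s = −5, giving (11, 14) and (−5, 10).

(−5, 10) and (11, 14)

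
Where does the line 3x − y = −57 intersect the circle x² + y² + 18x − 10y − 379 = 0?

(−23, −12) and (−10, 27)

From the line, y = 3x + 57. Substituting:
10x² + 330x + 2300 = 0  ⟹  x² + 33x + 230 = 0
x = −10 or x = −23, giving (−10, 27) and (−23, −12).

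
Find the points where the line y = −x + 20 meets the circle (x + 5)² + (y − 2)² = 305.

(2, 18) and (11, 9)

From the line, y = −x + 20. Substituting:
2x² − 26x + 44 = 0  ⟹  x² − 13x + 22 = 0
x = 11 or x = 2, giving (11, 9) and (2, 18).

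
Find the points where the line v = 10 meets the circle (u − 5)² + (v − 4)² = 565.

(−18, 10) and (28, 10)

From the line, v = 10. Substituting:
u² − 10u − 504 = 0
u = 28 or u = −18, giving (28, 10) and (−18, 10).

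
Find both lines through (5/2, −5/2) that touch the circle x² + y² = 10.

Write the tangent as mx − y + (−5/2 − m·(5/2)) = 0 and set its distance from the centre to √10:
[m·(−5/2) − (5/2)]² = 10(m² + 1)
3m² − 10m + 3 = 0, so m = 3 or m = 1/3.
With m = 3: 3x − y = 10. With m = 1/3: x − 3y = 10.

3x − y = 10 and x − 3y = 10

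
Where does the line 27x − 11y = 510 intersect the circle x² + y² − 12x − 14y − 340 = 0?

(14, −12) and (25, 15)

From the line, y = (−510 + 27x)/11. Substituting:
850x² − 33150x + 297500 = 0  ⟹  x² − 39x + 350 = 0
x = 25 or x = 14, giving (25, 15) and (14, −12).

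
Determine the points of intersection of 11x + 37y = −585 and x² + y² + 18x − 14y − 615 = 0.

(−33, −6) and (4, −17)

Substitute y = (−585 − 11x)/37:
1490x² + 43210x − 196680 = 0  ⟹  x² + 29x − 132 = 0
x = 4 or x = −33, giving (4, −17) and (−33, −6).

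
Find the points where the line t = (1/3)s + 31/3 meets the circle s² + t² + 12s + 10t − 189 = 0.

Express t = (31 + s)/3 and substitute into the circle:
10s² + 200s + 190 = 0  ⟹  s² + 20s + 19 = 0
s = −1 or s = −19, giving (−1, 10) and (−19, 4).

(−19, 4) and (−1, 10)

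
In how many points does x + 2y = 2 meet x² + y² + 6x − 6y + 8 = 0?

2

Substituting the line into the circle gives 5x² + 32x + 12 = 0.
Δ = 1024 − 240 = 784.
Two real roots: the line is a secant.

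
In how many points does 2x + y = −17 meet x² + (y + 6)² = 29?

Centre (0, −6), r² = 29. Distance² from centre to line = (11)²/5 = 121/5.
Since d² < r², the line cuts the circle twice.

2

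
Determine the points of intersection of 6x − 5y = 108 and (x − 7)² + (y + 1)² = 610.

Express y = (−108 + 6x)/5 and substitute into the circle:
61x² − 1586x − 3416 = 0  ⟹  x² − 26x − 56 = 0
x = 28 or x = −2, giving (28, 12) and (−2, −24).

(−2, −24) and (28, 12)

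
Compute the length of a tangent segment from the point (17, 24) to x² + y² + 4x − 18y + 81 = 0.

With centre O = (−2, 9), |OP|² = 586 and r² = 4.
Power of the point: PT² = |PO|² − r² = 582, so PT = √582.

√582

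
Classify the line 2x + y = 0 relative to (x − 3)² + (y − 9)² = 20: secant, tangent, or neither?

Centre (3, 9), r² = 20. Distance² from centre to line = (15)²/5 = 45.
Since d² > r², the line lies outside the circle.

neither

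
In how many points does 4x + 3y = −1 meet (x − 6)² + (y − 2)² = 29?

Substituting the line into the circle gives 25x² − 52x + 112 = 0.
Discriminant = (−52)² − 4·25·(112) = −8496 < 0.
No real roots: the line does not meet the circle.

0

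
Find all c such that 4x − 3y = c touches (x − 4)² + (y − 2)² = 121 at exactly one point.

c = −45 or c = 65

For a tangent, require d(centre, line) = r = 11.
|4·4 − 3·2 − c| / √25 = 11
|c − (10)| = 11·5, so c = 65 or c = −45.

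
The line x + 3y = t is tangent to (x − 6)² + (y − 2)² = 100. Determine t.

t = 12 ± 10√10

For a tangent, require d(centre, line) = r = 10.
|1·6 + 3·2 − t| / √10 = 10
|t − (12)| = 10√10.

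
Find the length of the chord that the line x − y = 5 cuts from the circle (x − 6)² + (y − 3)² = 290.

The distance from (6, 3) to the line is 2/√2, and r² = 290.
Half the chord is √(r² − d²) = √(288), so the full chord is 24√2.

24√2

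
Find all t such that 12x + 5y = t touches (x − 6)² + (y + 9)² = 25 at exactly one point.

For a tangent, require d(centre, line) = r = 5.
|12·6 + 5·(−9) − t| / √169 = 5
|t − (27)| = 5·13, so t = 92 or t = −38.

t = −38 or t = 92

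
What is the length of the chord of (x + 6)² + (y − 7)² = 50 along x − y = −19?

8√2

Substitute y = x + 19:
2x² + 36x + 130 = 0  ⟹  x² + 18x + 65 = 0
x = −5 or x = −13, giving (−5, 14) and (−13, 6).
|(−5, 14) − (−13, 6)| = √((8)² + (8)²) = 8√2.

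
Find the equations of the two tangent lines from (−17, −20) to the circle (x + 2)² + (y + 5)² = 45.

x − 2y = 23 and 2x − y = −14

Let a tangent through (−17, −20) have slope m. Its distance from (−2, −5) must equal 3√5:
(15m − (15))² = 45(m² + 1)
2m² − 5m + 2 = 0, so m = 1/2 or m = 2.
With m = 1/2: x − 2y = 23. With m = 2: 2x − y = −14.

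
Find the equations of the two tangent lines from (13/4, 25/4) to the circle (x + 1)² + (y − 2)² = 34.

3x + 5y = 41 and 5x + 3y = 35

A line y − (25/4) = m(x − (13/4)) is tangent when its distance from (−1, 2) is √34:
(−17/4m − (−17/4))² = 34(m² + 1)
15m² + 34m + 15 = 0, so m = −3/5 or m = −5/3.
Through (13/4, 25/4) these give 3x + 5y = 41 and 5x + 3y = 35.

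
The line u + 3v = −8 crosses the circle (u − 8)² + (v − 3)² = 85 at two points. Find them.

(1, −3) and (10, −6)

Substitute v = (−8 − u)/3:
10u² − 110u + 100 = 0  ⟹  u² − 11u + 10 = 0
u = 10 or u = 1, giving (10, −6) and (1, −3).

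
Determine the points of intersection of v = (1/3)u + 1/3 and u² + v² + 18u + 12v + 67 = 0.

From the line, v = (1 + u)/3. Substituting:
10u² + 200u + 640 = 0  ⟹  u² + 20u + 64 = 0
u = −4 or u = −16, giving (−4, −1) and (−16, −5).

(−16, −5) and (−4, −1)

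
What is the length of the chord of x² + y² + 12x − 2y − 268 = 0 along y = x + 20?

The distance from (−6, 1) to the line is 13/√2, and r² = 305.
Half the chord is √(r² − d²) = √(441/2), so the full chord is 21√2.

21√2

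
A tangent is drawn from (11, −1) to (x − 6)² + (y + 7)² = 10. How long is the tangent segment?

√51

Centre (6, −7), r² = 10. |PO|² = (5)² + (6)² = 61.
The tangent meets the radius at right angles, so tangent² = |PO|² − r² = 61 − 10 = 51.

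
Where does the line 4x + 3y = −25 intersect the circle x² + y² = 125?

From the line, y = (−25 − 4x)/3. Substituting:
25x² + 200x − 500 = 0  ⟹  x² + 8x − 20 = 0
x = 2 or x = −10, giving (2, −11) and (−10, 5).

(−10, 5) and (2, −11)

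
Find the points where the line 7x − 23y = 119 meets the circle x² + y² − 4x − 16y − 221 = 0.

Substitute y = (−119 + 7x)/23:
578x² − 6358x − 58956 = 0  ⟹  x² − 11x − 102 = 0
x = 17 or x = −6, giving (17, 0) and (−6, −7).

(−6, −7) and (17, 0)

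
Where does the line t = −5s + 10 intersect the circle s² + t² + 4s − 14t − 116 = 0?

Substitute t = −5s + 10:
26s² − 26s − 156 = 0  ⟹  s² − s − 6 = 0
s = 3 or s = −2, giving (3, −5) and (−2, 20).

(−2, 20) and (3, −5)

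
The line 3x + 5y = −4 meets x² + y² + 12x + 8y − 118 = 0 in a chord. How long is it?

4√34

Centre (−6, −4), r² = 170. Perpendicular distance d from centre to line = |−34| / √34 = 34/√34.
Chord = 2√(r² − d²) = 2·√(136) = 4√34.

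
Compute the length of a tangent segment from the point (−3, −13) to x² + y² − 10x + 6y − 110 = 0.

Centre (5, −3), r² = 144. |PO|² = (−8)² + (−10)² = 164.
By the tangent–radius right angle, tangent length = √(|PO|² − r²) = √20 = 2√5.

2√5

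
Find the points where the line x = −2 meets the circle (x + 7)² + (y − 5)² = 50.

(−2, 0) and (−2, 10)

The line gives x = −2. Substituting into the circle:
y² − 10y = 0
y = 10 or y = 0, giving (−2, 10) and (−2, 0).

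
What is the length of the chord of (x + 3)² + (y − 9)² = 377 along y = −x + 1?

27√2

Substitute y = −x + 1:
2x² + 22x − 304 = 0  ⟹  x² + 11x − 152 = 0
x = 8 or x = −19, giving (8, −7) and (−19, 20).
|(8, −7) − (−19, 20)| = √((27)² + (−27)²) = 27√2.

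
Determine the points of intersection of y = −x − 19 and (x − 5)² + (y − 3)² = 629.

Substitute y = −x − 19:
2x² + 34x − 120 = 0  ⟹  x² + 17x − 60 = 0
x = 3 or x = −20, giving (3, −22) and (−20, 1).

(−20, 1) and (3, −22)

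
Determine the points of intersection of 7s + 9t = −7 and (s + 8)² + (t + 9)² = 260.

Express t = (−7 − 7s)/9 and substitute into the circle:
130s² + 260s − 10400 = 0  ⟹  s² + 2s − 80 = 0
s = 8 or s = −10, giving (8, −7) and (−10, 7).

(−10, 7) and (8, −7)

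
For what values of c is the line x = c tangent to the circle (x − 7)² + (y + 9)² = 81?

c = −2 or c = 16

Tangency holds when the distance from the centre (7, −9) to the line equals the radius 9:
|1·7 + 0·(−9) − c| / √1 = 9
|c − (7)| = 9, so c = 16 or c = −2.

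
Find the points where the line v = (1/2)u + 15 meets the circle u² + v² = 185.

(−8, 11) and (−4, 13)

Express v = (30 + u)/2 and substitute into the circle:
5u² + 60u + 160 = 0  ⟹  u² + 12u + 32 = 0
u = −4 or u = −8, giving (−4, 13) and (−8, 11).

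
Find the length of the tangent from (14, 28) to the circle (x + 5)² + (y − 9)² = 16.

The centre is (−5, 9) and r = 4. The square of the distance from P to the centre is 361 + 361 = 722.
The tangent meets the radius at right angles, so tangent² = |PO|² − r² = 722 − 16 = 706.

√706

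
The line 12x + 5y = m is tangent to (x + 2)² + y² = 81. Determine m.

m = −141 or m = 93

For a tangent, require d(centre, line) = r = 9.
|12·(−2) + 5·0 − m| / √169 = 9
|m − (−24)| = 9·13, so m = 93 or m = −141.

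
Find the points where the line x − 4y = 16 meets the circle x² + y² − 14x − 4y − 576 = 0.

Express y = (−16 + x)/4 and substitute into the circle:
17x² − 272x − 8704 = 0  ⟹  x² − 16x − 512 = 0
x = 32 or x = −16, giving (32, 4) and (−16, −8).

(−16, −8) and (32, 4)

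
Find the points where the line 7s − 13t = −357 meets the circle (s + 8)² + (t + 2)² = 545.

(−25, 14) and (−12, 21)

Substitute t = (357 + 7s)/13:
218s² + 8066s + 65400 = 0  ⟹  s² + 37s + 300 = 0
s = −12 or s = −25, giving (−12, 21) and (−25, 14).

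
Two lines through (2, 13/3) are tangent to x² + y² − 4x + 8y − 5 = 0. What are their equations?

4x − 3y = −5 and 4x + 3y = 21

Write the tangent as mx − y + (13/3 − m·(2)) = 0 and set its distance from the centre to 5:
[m·(0) − (−25/3)]² = 25(m² + 1)
9m² − 16 = 0, so m = 4/3 or m = −4/3.
Through (2, 13/3) these give 4x − 3y = −5 and 4x + 3y = 21.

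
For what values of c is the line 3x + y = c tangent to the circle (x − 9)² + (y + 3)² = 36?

Tangency holds when the distance from the centre (9, −3) to the line equals the radius 6:
|3·9 + 1·(−3) − c| / √10 = 6
|c − (24)| = 6√10.

c = 24 ± 6√10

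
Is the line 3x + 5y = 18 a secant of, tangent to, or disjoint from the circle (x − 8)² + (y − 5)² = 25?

disjoint

d² = (3·8 + 5·5 − (18))²/34 = 961/34; r² = 25.
Since d² > r², the line lies outside the circle.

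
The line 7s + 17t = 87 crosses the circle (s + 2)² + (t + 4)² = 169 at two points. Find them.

(−7, 8) and (10, 1)

Substitute t = (87 − 7s)/17:
338s² − 1014s − 23660 = 0  ⟹  s² − 3s − 70 = 0
s = 10 or s = −7, giving (10, 1) and (−7, 8).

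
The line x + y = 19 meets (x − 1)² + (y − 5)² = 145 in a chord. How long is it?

From the line, y = −x + 19. Substituting:
2x² − 30x + 52 = 0  ⟹  x² − 15x + 26 = 0
x = 13 or x = 2, giving (13, 6) and (2, 17).
|(13, 6) − (2, 17)| = √((11)² + (−11)²) = 11√2.

11√2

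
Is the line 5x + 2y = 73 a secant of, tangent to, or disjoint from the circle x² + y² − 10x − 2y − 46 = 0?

disjoint

Substituting the line into the circle gives 29x² − 750x + 4853 = 0.
Discriminant = (−750)² − 4·29·(4853) = −448 < 0.
No real roots: the line does not meet the circle.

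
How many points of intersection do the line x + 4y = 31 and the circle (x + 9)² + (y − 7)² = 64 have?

2

Substituting the line into the circle gives 17x² + 282x + 281 = 0.
Discriminant = (282)² − 4·17·(281) = 60416 > 0.
Two real roots: the line is a secant.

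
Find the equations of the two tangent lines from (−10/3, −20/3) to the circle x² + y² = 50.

x + y = −10 and x + 7y = −50

A line y − (−20/3) = m(x − (−10/3)) is tangent when its distance from (0, 0) is 5√2:
(10/3m − (20/3))² = 50(m² + 1)
7m² + 8m + 1 = 0, so m = −1 or m = −1/7.
Through (−10/3, −20/3) these give x + y = −10 and x + 7y = −50.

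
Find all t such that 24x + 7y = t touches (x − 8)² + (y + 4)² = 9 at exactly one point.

t = 89 or t = 239

Tangency holds when the distance from the centre (8, −4) to the line equals the radius 3:
|24·8 + 7·(−4) − t| / √625 = 3
|t − (164)| = 3·25, so t = 239 or t = 89.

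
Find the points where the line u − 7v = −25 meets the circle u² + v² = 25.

Substitute v = (25 + u)/7:
50u² + 50u − 600 = 0  ⟹  u² + u − 12 = 0
u = 3 or u = −4, giving (3, 4) and (−4, 3).

(−4, 3) and (3, 4)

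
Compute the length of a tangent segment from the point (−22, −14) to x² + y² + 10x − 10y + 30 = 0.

The centre is (−5, 5) and r = 2√5. The square of the distance from P to the centre is 289 + 361 = 650.
By the tangent–radius right angle, tangent length = √(|PO|² − r²) = √630 = 3√70.

3√70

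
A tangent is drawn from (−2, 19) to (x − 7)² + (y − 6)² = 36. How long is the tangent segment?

√214

Centre (7, 6), r² = 36. |PO|² = (−9)² + (13)² = 250.
The tangent meets the radius at right angles, so tangent² = |PO|² − r² = 250 − 36 = 214.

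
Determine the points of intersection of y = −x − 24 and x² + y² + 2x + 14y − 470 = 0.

(−23, −1) and (5, −29)

Express y = −x − 24 and substitute into the circle:
2x² + 36x − 230 = 0  ⟹  x² + 18x − 115 = 0
x = 5 or x = −23, giving (5, −29) and (−23, −1).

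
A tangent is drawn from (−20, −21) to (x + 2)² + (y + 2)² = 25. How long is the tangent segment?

2√165

Centre (−2, −2), r² = 25. |PO|² = (−18)² + (−19)² = 685.
The tangent meets the radius at right angles, so tangent² = |PO|² − r² = 685 − 25 = 660.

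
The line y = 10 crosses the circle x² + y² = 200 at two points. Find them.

Express y = 10 and substitute into the circle:
x² − 100 = 0
x = 10 or x = −10, giving (10, 10) and (−10, 10).

(−10, 10) and (10, 10)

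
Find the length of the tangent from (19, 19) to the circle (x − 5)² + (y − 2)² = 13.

2√118

The centre is (5, 2) and r = √13. The square of the distance from P to the centre is 196 + 289 = 485.
By the tangent–radius right angle, tangent length = √(|PO|² − r²) = √472 = 2√118.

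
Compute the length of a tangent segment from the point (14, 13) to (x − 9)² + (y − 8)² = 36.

With centre O = (9, 8), |OP|² = 50 and r² = 36.
The tangent meets the radius at right angles, so tangent² = |PO|² − r² = 50 − 36 = 14.

√14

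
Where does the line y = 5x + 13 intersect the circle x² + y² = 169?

Express y = 5x + 13 and substitute into the circle:
26x² + 130x = 0  ⟹  x² + 5x = 0
x = 0 or x = −5, giving (0, 13) and (−5, −12).

(−5, −12) and (0, 13)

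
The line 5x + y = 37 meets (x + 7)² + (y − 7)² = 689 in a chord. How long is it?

The distance from (−7, 7) to the line is 65/√26, and r² = 689.
Half the chord is √(r² − d²) = √(1053/2), so the full chord is 9√26.

9√26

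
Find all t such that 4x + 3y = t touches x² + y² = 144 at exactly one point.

For a tangent, require d(centre, line) = r = 12.
|4·0 + 3·0 − t| / √25 = 12
|t| = 12·5, so t = 60 or t = −60.

t = −60 or t = 60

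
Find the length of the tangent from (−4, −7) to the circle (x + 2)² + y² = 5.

4√3

With centre O = (−2, 0), |OP|² = 53 and r² = 5.
The tangent meets the radius at right angles, so tangent² = |PO|² − r² = 53 − 5 = 48.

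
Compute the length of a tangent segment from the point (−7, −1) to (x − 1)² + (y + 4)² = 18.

Centre (1, −4), r² = 18. |PO|² = (−8)² + (3)² = 73.
By the tangent–radius right angle, tangent length = √(|PO|² − r²) = √55.

√55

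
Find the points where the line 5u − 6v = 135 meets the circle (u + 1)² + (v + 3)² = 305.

(3, −20) and (15, −10)

Express v = (−135 + 5u)/6 and substitute into the circle:
61u² − 1098u + 2745 = 0  ⟹  u² − 18u + 45 = 0
u = 15 or u = 3, giving (15, −10) and (3, −20).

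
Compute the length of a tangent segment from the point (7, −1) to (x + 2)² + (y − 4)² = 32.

With centre O = (−2, 4), |OP|² = 106 and r² = 32.
The tangent meets the radius at right angles, so tangent² = |PO|² − r² = 106 − 32 = 74.

√74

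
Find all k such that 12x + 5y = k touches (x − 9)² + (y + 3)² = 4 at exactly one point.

k = 67 or k = 119

The line touches the circle iff its distance from (9, −3) is 2:
|12·9 + 5·(−3) − k| / √169 = 2
|k − (93)| = 2·13, so k = 119 or k = 67.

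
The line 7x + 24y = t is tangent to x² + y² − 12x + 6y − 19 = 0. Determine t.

t = −230 or t = 170

The line touches the circle iff its distance from (6, −3) is 8:
|7·6 + 24·(−3) − t| / √625 = 8
|t − (−30)| = 8·25, so t = 170 or t = −230.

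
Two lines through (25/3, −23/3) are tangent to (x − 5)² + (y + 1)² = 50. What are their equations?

Write the tangent as mx − y + (−23/3 − m·(25/3)) = 0 and set its distance from the centre to 5√2:
[m·(−10/3) − (20/3)]² = 50(m² + 1)
7m² − 8m + 1 = 0, so m = 1 or m = 1/7.
Through (25/3, −23/3) these give x − y = 16 and x − 7y = 62.

x − y = 16 and x − 7y = 62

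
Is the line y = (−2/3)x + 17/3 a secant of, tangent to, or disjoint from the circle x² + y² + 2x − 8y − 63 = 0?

secant

Substituting the line into the circle gives 13x² − 2x − 686 = 0.
Δ = 4 − (−35672) = 35676.
Two real roots: the line is a secant.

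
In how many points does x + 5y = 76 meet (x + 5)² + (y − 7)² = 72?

0

Substituting the line into the circle gives 26x² + 168x + 506 = 0.
Δ = 28224 − 52624 = −24400.
No real roots: the line does not meet the circle.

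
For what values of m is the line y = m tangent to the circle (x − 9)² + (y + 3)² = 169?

For a tangent, require d(centre, line) = r = 13.
|0·9 + 1·(−3) − m| / √1 = 13
|m − (−3)| = 13, so m = 10 or m = −16.

m = −16 or m = 10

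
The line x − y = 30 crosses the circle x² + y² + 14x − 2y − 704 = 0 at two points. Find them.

Substitute y = x − 30:
2x² − 48x + 256 = 0  ⟹  x² − 24x + 128 = 0
x = 16 or x = 8, giving (16, −14) and (8, −22).

(8, −22) and (16, −14)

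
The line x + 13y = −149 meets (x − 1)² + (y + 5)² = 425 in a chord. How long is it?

From the line, y = (−149 − x)/13. Substituting:
170x² − 170x − 64600 = 0  ⟹  x² − x − 380 = 0
x = 20 or x = −19, giving (20, −13) and (−19, −10).
|(20, −13) − (−19, −10)| = √((39)² + (−3)²) = 3√170.

3√170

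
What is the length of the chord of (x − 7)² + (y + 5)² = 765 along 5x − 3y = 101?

9√34

From the line, y = (−101 + 5x)/3. Substituting:
34x² − 986x + 952 = 0  ⟹  x² − 29x + 28 = 0
x = 28 or x = 1, giving (28, 13) and (1, −32).
|(28, 13) − (1, −32)| = √((27)² + (45)²) = 9√34.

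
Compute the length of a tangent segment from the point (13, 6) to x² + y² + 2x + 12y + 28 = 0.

√331

Centre (−1, −6), r² = 9. |PO|² = (14)² + (12)² = 340.
The tangent meets the radius at right angles, so tangent² = |PO|² − r² = 340 − 9 = 331.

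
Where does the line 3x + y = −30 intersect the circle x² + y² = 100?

Express y = −3x − 30 and substitute into the circle:
10x² + 180x + 800 = 0  ⟹  x² + 18x + 80 = 0
x = −8 or x = −10, giving (−8, −6) and (−10, 0).

(−10, 0) and (−8, −6)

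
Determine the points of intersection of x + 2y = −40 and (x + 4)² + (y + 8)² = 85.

(−10, −15) and (−6, −17)

Express y = (−40 − x)/2 and substitute into the circle:
5x² + 80x + 300 = 0  ⟹  x² + 16x + 60 = 0
x = −6 or x = −10, giving (−6, −17) and (−10, −15).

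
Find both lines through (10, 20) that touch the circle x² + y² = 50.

7x − y = 50 and x − y = −10

Let a tangent through (10, 20) have slope m. Its distance from (0, 0) must equal 5√2:
(−10m − (−20))² = 50(m² + 1)
m² − 8m + 7 = 0, so m = 7 or m = 1.
With m = 7: 7x − y = 50. With m = 1: x − y = −10.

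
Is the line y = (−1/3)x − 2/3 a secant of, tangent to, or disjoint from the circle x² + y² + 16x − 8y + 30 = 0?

secant

Centre (−8, 4), r² = 50. Distance² from centre to line = (6)²/10 = 18/5.
Since d² < r², the line cuts the circle twice.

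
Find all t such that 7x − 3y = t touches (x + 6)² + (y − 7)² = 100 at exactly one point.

For a tangent, require d(centre, line) = r = 10.
|7·(−6) − 3·7 − t| / √58 = 10
|t − (−63)| = 10√58.

t = −63 ± 10√58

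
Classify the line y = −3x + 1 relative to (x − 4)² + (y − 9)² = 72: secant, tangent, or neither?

Substituting the line into the circle gives 10x² + 40x + 8 = 0.
Discriminant = (40)² − 4·10·(8) = 1280 > 0.
Two real roots: the line is a secant.

secant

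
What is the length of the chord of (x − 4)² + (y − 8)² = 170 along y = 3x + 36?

The distance from (4, 8) to the line is 40/√10, and r² = 170.
Chord = 2√(r² − d²) = 2·√(10) = 2√10.

2√10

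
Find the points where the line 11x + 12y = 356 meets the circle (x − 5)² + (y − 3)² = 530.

(4, 26) and (28, 4)

From the line, y = (356 − 11x)/12. Substituting:
265x² − 8480x + 29680 = 0  ⟹  x² − 32x + 112 = 0
x = 28 or x = 4, giving (28, 4) and (4, 26).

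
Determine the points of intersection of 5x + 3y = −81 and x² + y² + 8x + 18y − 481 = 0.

(−21, 8) and (3, −32)

Substitute y = (−81 − 5x)/3:
34x² + 612x − 2142 = 0  ⟹  x² + 18x − 63 = 0
x = 3 or x = −21, giving (3, −32) and (−21, 8).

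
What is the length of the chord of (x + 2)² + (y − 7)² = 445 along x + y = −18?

19√2

From the line, y = −x − 18. Substituting:
2x² + 54x + 184 = 0  ⟹  x² + 27x + 92 = 0
x = −4 or x = −23, giving (−4, −14) and (−23, 5).
|(−4, −14) − (−23, 5)| = √((19)² + (−19)²) = 19√2.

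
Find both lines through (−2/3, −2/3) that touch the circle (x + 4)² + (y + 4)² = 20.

Write the tangent as mx − y + (−2/3 − m·(−2/3)) = 0 and set its distance from the centre to 2√5:
(−10/3m − (−10/3))² = 20(m² + 1)
2m² + 5m + 2 = 0, so m = −1/2 or m = −2.
Through (−2/3, −2/3) these give x + 2y = −2 and 2x + y = −2.

x + 2y = −2 and 2x + y = −2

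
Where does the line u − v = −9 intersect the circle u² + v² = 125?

(−11, −2) and (2, 11)

Substitute v = u + 9:
2u² + 18u − 44 = 0  ⟹  u² + 9u − 22 = 0
u = 2 or u = −11, giving (2, 11) and (−11, −2).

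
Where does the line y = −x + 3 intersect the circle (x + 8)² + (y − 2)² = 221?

(−13, 16) and (6, −3)

Substitute y = −x + 3:
2x² + 14x − 156 = 0  ⟹  x² + 7x − 78 = 0
x = 6 or x = −13, giving (6, −3) and (−13, 16).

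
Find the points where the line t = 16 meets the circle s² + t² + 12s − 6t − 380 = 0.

From the line, t = 16. Substituting:
s² + 12s − 220 = 0
s = 10 or s = −22, giving (10, 16) and (−22, 16).

(−22, 16) and (10, 16)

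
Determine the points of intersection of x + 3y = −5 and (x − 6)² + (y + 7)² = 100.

(−2, −1) and (16, −7)

From the line, y = (−5 − x)/3. Substituting:
10x² − 140x − 320 = 0  ⟹  x² − 14x − 32 = 0
x = 16 or x = −2, giving (16, −7) and (−2, −1).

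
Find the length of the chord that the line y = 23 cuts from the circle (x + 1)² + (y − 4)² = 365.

The distance from (−1, 4) to the line is 19, and r² = 365.
Half the chord is √(r² − d²) = √(4), so the full chord is 4.

4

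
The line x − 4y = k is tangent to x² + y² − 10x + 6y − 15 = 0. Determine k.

k = 17 ± 7√17

The line touches the circle iff its distance from (5, −3) is 7:
|1·5 − 4·(−3) − k| / √17 = 7
|k − (17)| = 7√17.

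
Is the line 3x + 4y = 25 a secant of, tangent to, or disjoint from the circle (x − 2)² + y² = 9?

disjoint

Centre (2, 0), r² = 9. Distance² from centre to line = (−19)²/25 = 361/25.
Since d² > r², the line lies outside the circle.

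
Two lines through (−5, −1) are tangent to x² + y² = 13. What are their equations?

2x + 3y = −13 and 3x − 2y = −13

A line y − (−1) = m(x − (−5)) is tangent when its distance from (0, 0) is √13:
(5m − (1))² = 13(m² + 1)
6m² − 5m − 6 = 0, so m = −2/3 or m = 3/2.
With m = −2/3: 2x + 3y = −13. With m = 3/2: 3x − 2y = −13.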